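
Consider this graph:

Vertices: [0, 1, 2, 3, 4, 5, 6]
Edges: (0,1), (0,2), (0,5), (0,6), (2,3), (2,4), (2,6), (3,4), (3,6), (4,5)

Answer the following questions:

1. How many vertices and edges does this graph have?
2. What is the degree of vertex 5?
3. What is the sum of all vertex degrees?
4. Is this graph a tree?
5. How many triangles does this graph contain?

Count: 7 vertices, 10 edges.
Vertex 5 has neighbors [0, 4], degree = 2.
Handshaking lemma: 2 * 10 = 20.
A tree on 7 vertices has 6 edges. This graph has 10 edges (4 extra). Not a tree.
Number of triangles = 3.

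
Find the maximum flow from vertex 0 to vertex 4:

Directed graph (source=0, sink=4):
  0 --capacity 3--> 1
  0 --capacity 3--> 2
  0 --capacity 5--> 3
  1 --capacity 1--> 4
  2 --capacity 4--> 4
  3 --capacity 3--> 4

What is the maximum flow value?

Computing max flow:
  Flow on (0->1): 1/3
  Flow on (0->2): 3/3
  Flow on (0->3): 3/5
  Flow on (1->4): 1/1
  Flow on (2->4): 3/4
  Flow on (3->4): 3/3
Maximum flow = 7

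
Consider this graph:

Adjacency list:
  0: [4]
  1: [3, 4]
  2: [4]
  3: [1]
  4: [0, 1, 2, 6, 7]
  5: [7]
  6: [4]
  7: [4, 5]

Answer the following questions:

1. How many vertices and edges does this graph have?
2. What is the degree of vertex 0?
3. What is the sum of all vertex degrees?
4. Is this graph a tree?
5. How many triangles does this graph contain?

Count: 8 vertices, 7 edges.
Vertex 0 has neighbors [4], degree = 1.
Handshaking lemma: 2 * 7 = 14.
A graph is a tree iff it is connected and has exactly n-1 edges. This graph is connected (all 8 vertices in one component) and has 8-1 = 7 edges. It is a tree.
Number of triangles = 0.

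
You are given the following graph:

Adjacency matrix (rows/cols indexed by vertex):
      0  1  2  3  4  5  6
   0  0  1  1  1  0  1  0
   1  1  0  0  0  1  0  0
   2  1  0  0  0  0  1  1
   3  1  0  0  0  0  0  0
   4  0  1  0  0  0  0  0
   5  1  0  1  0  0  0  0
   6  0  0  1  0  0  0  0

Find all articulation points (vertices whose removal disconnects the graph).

An articulation point is a vertex whose removal disconnects the graph.
Articulation points: [0, 1, 2]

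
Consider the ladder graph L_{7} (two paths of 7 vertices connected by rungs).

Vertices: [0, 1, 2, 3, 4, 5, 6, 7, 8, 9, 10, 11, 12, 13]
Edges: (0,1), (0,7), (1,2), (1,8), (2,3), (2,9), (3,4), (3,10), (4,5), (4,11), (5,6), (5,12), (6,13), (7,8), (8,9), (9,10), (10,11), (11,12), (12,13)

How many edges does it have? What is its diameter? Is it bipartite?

Ladder graph L_{7}: 7 rungs + 2 * (7-1) path edges = 7 + 12 = 19 edges.
Diameter = 7.
Ladder graphs are bipartite (alternating coloring along each path).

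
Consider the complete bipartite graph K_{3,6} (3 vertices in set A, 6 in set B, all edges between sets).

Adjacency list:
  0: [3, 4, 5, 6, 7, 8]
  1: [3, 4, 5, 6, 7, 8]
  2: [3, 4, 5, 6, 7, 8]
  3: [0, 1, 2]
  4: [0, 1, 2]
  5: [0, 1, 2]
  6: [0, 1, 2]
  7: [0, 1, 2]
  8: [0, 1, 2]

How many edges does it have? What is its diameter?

K_{3,6} has 3 * 6 = 18 edges.
Any vertex reaches any opposite-side vertex in 1 step; same-side vertices reach in 2 steps via any opposite-side vertex.
Diameter = 2.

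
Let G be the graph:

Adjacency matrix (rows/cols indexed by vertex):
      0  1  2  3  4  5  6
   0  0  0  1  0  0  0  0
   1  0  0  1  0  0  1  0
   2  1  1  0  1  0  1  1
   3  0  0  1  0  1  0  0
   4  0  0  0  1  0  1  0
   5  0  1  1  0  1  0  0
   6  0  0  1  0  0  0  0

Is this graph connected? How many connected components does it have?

Checking connectivity: the graph has 1 connected component(s).
All vertices are reachable from each other. The graph IS connected.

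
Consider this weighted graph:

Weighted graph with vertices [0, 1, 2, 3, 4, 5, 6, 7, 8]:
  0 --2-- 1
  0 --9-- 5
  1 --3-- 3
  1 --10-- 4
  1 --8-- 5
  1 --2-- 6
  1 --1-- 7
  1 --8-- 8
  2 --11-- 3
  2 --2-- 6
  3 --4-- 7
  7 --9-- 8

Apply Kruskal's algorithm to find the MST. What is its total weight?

Applying Kruskal's algorithm (sort edges by weight, add if no cycle):
  Add (1,7) w=1
  Add (0,1) w=2
  Add (1,6) w=2
  Add (2,6) w=2
  Add (1,3) w=3
  Skip (3,7) w=4 (creates cycle)
  Add (1,5) w=8
  Add (1,8) w=8
  Skip (0,5) w=9 (creates cycle)
  Skip (7,8) w=9 (creates cycle)
  Add (1,4) w=10
  Skip (2,3) w=11 (creates cycle)
MST weight = 36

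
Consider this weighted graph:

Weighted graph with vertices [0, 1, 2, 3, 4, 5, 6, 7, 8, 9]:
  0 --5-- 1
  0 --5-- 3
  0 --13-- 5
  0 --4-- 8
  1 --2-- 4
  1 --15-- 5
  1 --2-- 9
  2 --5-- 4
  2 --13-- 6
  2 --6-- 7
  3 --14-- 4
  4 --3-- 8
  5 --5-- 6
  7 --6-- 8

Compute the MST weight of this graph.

Applying Kruskal's algorithm (sort edges by weight, add if no cycle):
  Add (1,4) w=2
  Add (1,9) w=2
  Add (4,8) w=3
  Add (0,8) w=4
  Skip (0,1) w=5 (creates cycle)
  Add (0,3) w=5
  Add (2,4) w=5
  Add (5,6) w=5
  Add (2,7) w=6
  Skip (7,8) w=6 (creates cycle)
  Add (0,5) w=13
  Skip (2,6) w=13 (creates cycle)
  Skip (3,4) w=14 (creates cycle)
  Skip (1,5) w=15 (creates cycle)
MST weight = 45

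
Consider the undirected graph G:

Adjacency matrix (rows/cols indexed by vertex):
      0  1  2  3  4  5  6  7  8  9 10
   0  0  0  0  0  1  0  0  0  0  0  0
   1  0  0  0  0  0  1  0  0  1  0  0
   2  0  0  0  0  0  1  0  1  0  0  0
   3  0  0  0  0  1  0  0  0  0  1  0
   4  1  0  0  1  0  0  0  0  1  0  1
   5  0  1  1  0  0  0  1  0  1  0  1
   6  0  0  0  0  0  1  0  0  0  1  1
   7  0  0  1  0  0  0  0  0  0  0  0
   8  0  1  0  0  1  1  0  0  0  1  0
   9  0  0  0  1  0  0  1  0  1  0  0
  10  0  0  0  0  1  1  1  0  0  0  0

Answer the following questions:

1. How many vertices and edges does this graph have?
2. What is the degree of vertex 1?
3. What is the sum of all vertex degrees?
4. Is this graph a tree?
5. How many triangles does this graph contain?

Count: 11 vertices, 15 edges.
Vertex 1 has neighbors [5, 8], degree = 2.
Handshaking lemma: 2 * 15 = 30.
A tree on 11 vertices has 10 edges. This graph has 15 edges (5 extra). Not a tree.
Number of triangles = 2.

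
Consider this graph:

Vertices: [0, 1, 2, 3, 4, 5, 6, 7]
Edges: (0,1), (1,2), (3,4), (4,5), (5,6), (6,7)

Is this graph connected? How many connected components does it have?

Checking connectivity: the graph has 2 connected component(s).
Components: [[0, 1, 2], [3, 4, 5, 6, 7]]. The graph is NOT connected.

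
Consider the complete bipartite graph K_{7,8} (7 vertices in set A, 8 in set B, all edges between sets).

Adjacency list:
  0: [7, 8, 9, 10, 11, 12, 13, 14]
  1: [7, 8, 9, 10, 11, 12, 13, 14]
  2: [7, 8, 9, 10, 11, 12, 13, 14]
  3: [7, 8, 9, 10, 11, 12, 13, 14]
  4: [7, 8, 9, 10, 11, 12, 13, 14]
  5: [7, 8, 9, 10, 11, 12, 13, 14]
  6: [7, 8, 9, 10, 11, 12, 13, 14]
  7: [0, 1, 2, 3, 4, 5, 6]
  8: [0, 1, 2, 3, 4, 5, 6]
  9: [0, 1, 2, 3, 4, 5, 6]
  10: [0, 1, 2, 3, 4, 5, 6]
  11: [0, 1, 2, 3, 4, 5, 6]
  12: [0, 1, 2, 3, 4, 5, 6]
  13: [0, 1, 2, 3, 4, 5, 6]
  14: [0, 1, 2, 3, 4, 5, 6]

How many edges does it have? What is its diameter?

K_{7,8} has 7 * 8 = 56 edges.
Any vertex reaches any opposite-side vertex in 1 step; same-side vertices reach in 2 steps via any opposite-side vertex.
Diameter = 2.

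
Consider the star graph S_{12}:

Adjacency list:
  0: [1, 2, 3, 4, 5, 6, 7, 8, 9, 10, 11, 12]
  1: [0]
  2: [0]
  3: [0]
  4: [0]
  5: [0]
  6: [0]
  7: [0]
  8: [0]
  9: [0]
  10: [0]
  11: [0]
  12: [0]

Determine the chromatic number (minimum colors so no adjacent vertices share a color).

S_{12} has one hub adjacent to 12 leaves; leaves are pairwise non-adjacent.
Color the hub 0 and every leaf 1.
Chromatic number = 2.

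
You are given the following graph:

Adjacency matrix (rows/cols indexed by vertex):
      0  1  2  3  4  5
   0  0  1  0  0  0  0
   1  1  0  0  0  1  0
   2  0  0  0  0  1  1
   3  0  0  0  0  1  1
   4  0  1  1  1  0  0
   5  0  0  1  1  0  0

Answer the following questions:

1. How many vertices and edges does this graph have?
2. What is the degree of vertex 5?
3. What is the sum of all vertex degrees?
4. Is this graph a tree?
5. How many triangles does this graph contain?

Count: 6 vertices, 6 edges.
Vertex 5 has neighbors [2, 3], degree = 2.
Handshaking lemma: 2 * 6 = 12.
A tree on 6 vertices has 5 edges. This graph has 6 edges (1 extra). Not a tree.
Number of triangles = 0.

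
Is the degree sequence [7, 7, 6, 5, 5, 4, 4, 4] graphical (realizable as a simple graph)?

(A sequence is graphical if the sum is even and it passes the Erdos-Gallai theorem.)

Sum of degrees = 42. Sum is even and passes Erdos-Gallai. The sequence IS graphical.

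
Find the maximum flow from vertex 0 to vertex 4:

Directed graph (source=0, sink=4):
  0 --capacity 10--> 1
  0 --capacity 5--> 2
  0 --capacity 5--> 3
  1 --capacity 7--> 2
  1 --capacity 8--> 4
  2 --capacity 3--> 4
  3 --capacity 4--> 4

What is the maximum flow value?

Computing max flow:
  Flow on (0->1): 8/10
  Flow on (0->2): 3/5
  Flow on (0->3): 4/5
  Flow on (1->4): 8/8
  Flow on (2->4): 3/3
  Flow on (3->4): 4/4
Maximum flow = 15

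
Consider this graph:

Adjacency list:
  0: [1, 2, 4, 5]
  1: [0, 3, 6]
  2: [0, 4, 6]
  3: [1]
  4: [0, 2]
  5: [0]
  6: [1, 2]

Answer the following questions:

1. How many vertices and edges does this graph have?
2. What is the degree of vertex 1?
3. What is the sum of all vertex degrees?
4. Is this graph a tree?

Count: 7 vertices, 8 edges.
Vertex 1 has neighbors [0, 3, 6], degree = 3.
Handshaking lemma: 2 * 8 = 16.
A tree on 7 vertices has 6 edges. This graph has 8 edges (2 extra). Not a tree.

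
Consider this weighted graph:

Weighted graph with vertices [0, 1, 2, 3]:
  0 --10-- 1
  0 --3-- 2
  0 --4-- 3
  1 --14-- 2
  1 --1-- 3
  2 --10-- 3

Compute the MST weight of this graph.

Applying Kruskal's algorithm (sort edges by weight, add if no cycle):
  Add (1,3) w=1
  Add (0,2) w=3
  Add (0,3) w=4
  Skip (0,1) w=10 (creates cycle)
  Skip (2,3) w=10 (creates cycle)
  Skip (1,2) w=14 (creates cycle)
MST weight = 8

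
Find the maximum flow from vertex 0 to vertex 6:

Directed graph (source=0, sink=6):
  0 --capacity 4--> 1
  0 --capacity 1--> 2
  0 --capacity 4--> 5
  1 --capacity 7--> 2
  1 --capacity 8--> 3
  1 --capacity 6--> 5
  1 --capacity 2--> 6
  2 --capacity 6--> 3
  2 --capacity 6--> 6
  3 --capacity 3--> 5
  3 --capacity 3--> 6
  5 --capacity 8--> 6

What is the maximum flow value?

Computing max flow:
  Flow on (0->1): 4/4
  Flow on (0->2): 1/1
  Flow on (0->5): 4/4
  Flow on (1->2): 2/7
  Flow on (1->6): 2/2
  Flow on (2->6): 3/6
  Flow on (5->6): 4/8
Maximum flow = 9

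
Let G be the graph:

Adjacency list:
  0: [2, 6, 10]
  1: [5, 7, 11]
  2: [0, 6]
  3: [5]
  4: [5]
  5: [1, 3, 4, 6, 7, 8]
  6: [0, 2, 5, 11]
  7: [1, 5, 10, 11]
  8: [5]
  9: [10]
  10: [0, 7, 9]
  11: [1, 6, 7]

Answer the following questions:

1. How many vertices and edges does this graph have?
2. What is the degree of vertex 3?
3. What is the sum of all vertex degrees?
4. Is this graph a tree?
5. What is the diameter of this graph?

Count: 12 vertices, 16 edges.
Vertex 3 has neighbors [5], degree = 1.
Handshaking lemma: 2 * 16 = 32.
A tree on 12 vertices has 11 edges. This graph has 16 edges (5 extra). Not a tree.
Diameter (longest shortest path) = 4.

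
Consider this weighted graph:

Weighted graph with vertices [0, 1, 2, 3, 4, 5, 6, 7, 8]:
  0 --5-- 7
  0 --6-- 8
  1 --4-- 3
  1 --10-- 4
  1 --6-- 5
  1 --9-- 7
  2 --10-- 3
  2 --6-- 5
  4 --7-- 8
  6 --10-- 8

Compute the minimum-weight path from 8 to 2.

Using Dijkstra's algorithm from vertex 8:
Shortest path: 8 -> 4 -> 1 -> 5 -> 2
Total weight: 7 + 10 + 6 + 6 = 29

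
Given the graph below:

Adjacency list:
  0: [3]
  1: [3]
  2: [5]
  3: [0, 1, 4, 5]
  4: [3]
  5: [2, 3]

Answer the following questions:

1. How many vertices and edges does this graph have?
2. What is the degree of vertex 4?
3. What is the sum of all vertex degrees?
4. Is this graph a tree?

Count: 6 vertices, 5 edges.
Vertex 4 has neighbors [3], degree = 1.
Handshaking lemma: 2 * 5 = 10.
A graph is a tree iff it is connected and has exactly n-1 edges. This graph is connected (all 6 vertices in one component) and has 6-1 = 5 edges. It is a tree.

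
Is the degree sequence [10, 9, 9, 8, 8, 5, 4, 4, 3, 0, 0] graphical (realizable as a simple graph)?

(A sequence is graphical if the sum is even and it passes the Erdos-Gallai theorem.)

Sum of degrees = 60. Sum is even but fails Erdos-Gallai. The sequence is NOT graphical.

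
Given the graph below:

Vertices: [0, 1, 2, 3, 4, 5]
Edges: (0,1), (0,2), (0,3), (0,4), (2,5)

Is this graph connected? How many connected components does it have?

Checking connectivity: the graph has 1 connected component(s).
All vertices are reachable from each other. The graph IS connected.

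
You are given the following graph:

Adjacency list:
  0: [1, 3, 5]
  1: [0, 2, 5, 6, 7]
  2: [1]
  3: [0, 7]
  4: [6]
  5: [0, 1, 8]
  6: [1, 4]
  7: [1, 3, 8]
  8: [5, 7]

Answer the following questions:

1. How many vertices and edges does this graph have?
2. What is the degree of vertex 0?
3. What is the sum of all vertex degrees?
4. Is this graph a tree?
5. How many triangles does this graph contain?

Count: 9 vertices, 11 edges.
Vertex 0 has neighbors [1, 3, 5], degree = 3.
Handshaking lemma: 2 * 11 = 22.
A tree on 9 vertices has 8 edges. This graph has 11 edges (3 extra). Not a tree.
Number of triangles = 1.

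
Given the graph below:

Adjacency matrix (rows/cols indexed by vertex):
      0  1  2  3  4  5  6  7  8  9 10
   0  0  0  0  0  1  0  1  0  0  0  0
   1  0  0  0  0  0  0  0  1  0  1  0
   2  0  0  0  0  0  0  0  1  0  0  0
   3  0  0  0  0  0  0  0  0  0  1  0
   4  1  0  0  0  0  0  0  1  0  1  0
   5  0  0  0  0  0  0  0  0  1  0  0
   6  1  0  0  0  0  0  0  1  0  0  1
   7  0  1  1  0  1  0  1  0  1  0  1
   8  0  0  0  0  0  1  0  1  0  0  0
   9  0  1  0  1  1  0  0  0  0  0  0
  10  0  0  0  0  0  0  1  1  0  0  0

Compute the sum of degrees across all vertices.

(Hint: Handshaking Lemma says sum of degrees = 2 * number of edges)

Count edges: 13 edges.
By Handshaking Lemma: sum of degrees = 2 * 13 = 26.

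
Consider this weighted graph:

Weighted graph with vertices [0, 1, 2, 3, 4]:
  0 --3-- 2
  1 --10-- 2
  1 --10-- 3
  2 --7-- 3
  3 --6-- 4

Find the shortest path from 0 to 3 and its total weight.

Using Dijkstra's algorithm from vertex 0:
Shortest path: 0 -> 2 -> 3
Total weight: 3 + 7 = 10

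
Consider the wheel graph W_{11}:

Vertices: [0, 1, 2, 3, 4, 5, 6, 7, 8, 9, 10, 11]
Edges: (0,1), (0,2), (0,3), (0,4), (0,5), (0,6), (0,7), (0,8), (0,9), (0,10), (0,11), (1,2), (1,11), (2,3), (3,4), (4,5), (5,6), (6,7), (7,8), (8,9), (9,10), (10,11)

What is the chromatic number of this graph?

W_{11} = C_{11} plus a hub adjacent to every cycle vertex.
The outer cycle needs 3 colors (odd cycle); the hub is adjacent to all of them so needs a fresh color.
Chromatic number = 3 + 1 = 4.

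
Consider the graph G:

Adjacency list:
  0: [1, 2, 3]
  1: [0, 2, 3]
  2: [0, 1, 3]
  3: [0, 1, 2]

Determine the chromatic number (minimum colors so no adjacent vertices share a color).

The graph has a maximum clique of size 4 (lower bound on chromatic number).
A valid 4-coloring: {0: 0, 1: 1, 2: 2, 3: 3}.
Chromatic number = 4.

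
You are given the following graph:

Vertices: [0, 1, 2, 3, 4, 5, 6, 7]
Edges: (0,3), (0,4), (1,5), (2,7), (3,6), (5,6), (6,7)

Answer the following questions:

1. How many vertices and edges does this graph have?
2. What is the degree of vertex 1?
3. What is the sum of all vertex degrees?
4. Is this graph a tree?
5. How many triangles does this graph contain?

Count: 8 vertices, 7 edges.
Vertex 1 has neighbors [5], degree = 1.
Handshaking lemma: 2 * 7 = 14.
A graph is a tree iff it is connected and has exactly n-1 edges. This graph is connected (all 8 vertices in one component) and has 8-1 = 7 edges. It is a tree.
Number of triangles = 0.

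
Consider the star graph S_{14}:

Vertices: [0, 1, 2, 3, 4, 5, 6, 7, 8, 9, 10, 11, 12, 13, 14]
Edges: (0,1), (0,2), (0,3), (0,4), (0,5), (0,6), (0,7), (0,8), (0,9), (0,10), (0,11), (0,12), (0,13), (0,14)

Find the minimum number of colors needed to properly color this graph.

S_{14} has one hub adjacent to 14 leaves; leaves are pairwise non-adjacent.
Color the hub 0 and every leaf 1.
Chromatic number = 2.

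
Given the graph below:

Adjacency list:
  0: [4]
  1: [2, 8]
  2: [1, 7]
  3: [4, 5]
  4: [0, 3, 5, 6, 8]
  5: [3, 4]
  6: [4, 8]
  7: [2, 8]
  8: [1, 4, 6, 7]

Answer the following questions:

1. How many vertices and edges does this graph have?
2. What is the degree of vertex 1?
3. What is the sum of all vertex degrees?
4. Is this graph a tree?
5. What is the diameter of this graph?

Count: 9 vertices, 11 edges.
Vertex 1 has neighbors [2, 8], degree = 2.
Handshaking lemma: 2 * 11 = 22.
A tree on 9 vertices has 8 edges. This graph has 11 edges (3 extra). Not a tree.
Diameter (longest shortest path) = 4.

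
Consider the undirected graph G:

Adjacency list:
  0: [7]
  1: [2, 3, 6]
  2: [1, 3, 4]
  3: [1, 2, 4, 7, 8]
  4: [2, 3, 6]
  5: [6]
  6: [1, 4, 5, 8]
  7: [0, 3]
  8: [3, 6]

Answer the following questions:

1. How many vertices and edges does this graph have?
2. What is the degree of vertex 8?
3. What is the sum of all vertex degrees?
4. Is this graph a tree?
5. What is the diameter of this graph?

Count: 9 vertices, 12 edges.
Vertex 8 has neighbors [3, 6], degree = 2.
Handshaking lemma: 2 * 12 = 24.
A tree on 9 vertices has 8 edges. This graph has 12 edges (4 extra). Not a tree.
Diameter (longest shortest path) = 5.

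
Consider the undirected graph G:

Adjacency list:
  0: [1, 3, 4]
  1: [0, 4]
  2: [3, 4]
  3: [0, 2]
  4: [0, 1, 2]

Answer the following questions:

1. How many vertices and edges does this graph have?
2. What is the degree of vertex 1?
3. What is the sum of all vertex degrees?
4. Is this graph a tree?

Count: 5 vertices, 6 edges.
Vertex 1 has neighbors [0, 4], degree = 2.
Handshaking lemma: 2 * 6 = 12.
A tree on 5 vertices has 4 edges. This graph has 6 edges (2 extra). Not a tree.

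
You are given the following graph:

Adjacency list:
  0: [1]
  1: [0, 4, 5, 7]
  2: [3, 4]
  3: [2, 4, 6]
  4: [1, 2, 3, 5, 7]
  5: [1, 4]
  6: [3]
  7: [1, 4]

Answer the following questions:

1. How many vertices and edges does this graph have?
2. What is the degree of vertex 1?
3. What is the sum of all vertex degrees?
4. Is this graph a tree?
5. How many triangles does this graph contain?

Count: 8 vertices, 10 edges.
Vertex 1 has neighbors [0, 4, 5, 7], degree = 4.
Handshaking lemma: 2 * 10 = 20.
A tree on 8 vertices has 7 edges. This graph has 10 edges (3 extra). Not a tree.
Number of triangles = 3.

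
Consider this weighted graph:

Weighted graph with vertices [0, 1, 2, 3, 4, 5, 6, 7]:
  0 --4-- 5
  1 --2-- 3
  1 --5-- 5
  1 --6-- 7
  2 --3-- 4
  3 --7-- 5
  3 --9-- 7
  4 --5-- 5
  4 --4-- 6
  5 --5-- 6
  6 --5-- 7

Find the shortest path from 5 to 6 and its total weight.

Using Dijkstra's algorithm from vertex 5:
Shortest path: 5 -> 6
Total weight: 5 = 5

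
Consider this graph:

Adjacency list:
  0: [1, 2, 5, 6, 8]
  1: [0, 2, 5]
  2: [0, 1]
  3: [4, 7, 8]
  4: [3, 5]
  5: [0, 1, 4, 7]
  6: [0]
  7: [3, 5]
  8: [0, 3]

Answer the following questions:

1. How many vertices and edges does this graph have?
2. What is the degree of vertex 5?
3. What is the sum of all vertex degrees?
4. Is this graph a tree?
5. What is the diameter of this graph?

Count: 9 vertices, 12 edges.
Vertex 5 has neighbors [0, 1, 4, 7], degree = 4.
Handshaking lemma: 2 * 12 = 24.
A tree on 9 vertices has 8 edges. This graph has 12 edges (4 extra). Not a tree.
Diameter (longest shortest path) = 3.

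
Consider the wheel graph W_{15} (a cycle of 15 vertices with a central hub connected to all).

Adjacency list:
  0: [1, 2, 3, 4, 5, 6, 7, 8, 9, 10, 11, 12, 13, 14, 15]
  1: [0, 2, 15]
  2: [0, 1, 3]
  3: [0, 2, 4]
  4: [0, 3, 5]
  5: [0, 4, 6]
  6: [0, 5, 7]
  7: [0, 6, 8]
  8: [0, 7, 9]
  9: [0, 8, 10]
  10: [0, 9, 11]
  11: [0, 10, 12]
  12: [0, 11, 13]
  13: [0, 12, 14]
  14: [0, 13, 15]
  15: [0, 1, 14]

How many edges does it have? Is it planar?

Wheel graph W_{15}: 15 cycle edges + 15 spoke edges = 30 edges.
Total vertices: 16.
The graph is planar.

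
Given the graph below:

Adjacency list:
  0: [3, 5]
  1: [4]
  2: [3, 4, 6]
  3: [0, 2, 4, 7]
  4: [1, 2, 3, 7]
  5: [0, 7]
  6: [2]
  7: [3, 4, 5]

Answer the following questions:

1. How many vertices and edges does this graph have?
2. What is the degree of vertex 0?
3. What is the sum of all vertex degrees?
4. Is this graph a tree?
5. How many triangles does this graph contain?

Count: 8 vertices, 10 edges.
Vertex 0 has neighbors [3, 5], degree = 2.
Handshaking lemma: 2 * 10 = 20.
A tree on 8 vertices has 7 edges. This graph has 10 edges (3 extra). Not a tree.
Number of triangles = 2.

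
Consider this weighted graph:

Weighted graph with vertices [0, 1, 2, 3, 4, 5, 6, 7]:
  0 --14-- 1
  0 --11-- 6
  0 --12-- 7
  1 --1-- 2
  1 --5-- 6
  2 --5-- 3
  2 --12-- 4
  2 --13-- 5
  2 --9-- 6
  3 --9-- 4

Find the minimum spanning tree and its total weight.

Applying Kruskal's algorithm (sort edges by weight, add if no cycle):
  Add (1,2) w=1
  Add (1,6) w=5
  Add (2,3) w=5
  Skip (2,6) w=9 (creates cycle)
  Add (3,4) w=9
  Add (0,6) w=11
  Add (0,7) w=12
  Skip (2,4) w=12 (creates cycle)
  Add (2,5) w=13
  Skip (0,1) w=14 (creates cycle)
MST weight = 56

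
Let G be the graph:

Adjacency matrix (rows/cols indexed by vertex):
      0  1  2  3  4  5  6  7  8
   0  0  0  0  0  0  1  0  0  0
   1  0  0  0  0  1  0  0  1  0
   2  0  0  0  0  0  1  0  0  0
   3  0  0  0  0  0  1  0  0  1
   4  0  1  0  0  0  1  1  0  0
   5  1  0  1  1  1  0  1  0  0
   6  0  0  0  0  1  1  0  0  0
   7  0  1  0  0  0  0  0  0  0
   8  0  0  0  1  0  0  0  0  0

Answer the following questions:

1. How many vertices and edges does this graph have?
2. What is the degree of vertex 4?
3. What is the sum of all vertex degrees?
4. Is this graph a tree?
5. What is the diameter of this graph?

Count: 9 vertices, 9 edges.
Vertex 4 has neighbors [1, 5, 6], degree = 3.
Handshaking lemma: 2 * 9 = 18.
A tree on 9 vertices has 8 edges. This graph has 9 edges (1 extra). Not a tree.
Diameter (longest shortest path) = 5.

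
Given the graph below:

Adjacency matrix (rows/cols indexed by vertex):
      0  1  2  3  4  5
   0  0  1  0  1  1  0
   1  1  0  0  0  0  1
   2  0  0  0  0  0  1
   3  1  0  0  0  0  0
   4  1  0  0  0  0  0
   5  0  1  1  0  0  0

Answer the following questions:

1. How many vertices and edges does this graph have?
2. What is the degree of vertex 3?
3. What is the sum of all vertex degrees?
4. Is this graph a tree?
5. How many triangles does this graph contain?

Count: 6 vertices, 5 edges.
Vertex 3 has neighbors [0], degree = 1.
Handshaking lemma: 2 * 5 = 10.
A graph is a tree iff it is connected and has exactly n-1 edges. This graph is connected (all 6 vertices in one component) and has 6-1 = 5 edges. It is a tree.
Number of triangles = 0.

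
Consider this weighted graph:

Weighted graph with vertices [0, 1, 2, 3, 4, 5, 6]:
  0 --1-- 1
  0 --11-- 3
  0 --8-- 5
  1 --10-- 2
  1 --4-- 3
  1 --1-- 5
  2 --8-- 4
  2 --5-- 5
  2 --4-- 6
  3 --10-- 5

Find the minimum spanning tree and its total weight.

Applying Kruskal's algorithm (sort edges by weight, add if no cycle):
  Add (0,1) w=1
  Add (1,5) w=1
  Add (1,3) w=4
  Add (2,6) w=4
  Add (2,5) w=5
  Skip (0,5) w=8 (creates cycle)
  Add (2,4) w=8
  Skip (1,2) w=10 (creates cycle)
  Skip (3,5) w=10 (creates cycle)
  Skip (0,3) w=11 (creates cycle)
MST weight = 23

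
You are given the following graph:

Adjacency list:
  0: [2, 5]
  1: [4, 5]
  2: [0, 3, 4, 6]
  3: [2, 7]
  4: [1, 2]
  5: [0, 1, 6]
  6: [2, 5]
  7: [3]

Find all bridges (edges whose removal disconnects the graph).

A bridge is an edge whose removal increases the number of connected components.
Bridges found: (2,3), (3,7)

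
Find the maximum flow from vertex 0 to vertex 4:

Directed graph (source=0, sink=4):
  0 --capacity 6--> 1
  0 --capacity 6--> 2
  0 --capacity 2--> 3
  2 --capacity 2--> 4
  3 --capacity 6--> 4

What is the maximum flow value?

Computing max flow:
  Flow on (0->2): 2/6
  Flow on (0->3): 2/2
  Flow on (2->4): 2/2
  Flow on (3->4): 2/6
Maximum flow = 4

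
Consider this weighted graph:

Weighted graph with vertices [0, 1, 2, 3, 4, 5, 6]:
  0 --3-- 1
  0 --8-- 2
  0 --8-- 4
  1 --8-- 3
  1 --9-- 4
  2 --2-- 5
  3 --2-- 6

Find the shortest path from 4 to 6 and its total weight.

Using Dijkstra's algorithm from vertex 4:
Shortest path: 4 -> 1 -> 3 -> 6
Total weight: 9 + 8 + 2 = 19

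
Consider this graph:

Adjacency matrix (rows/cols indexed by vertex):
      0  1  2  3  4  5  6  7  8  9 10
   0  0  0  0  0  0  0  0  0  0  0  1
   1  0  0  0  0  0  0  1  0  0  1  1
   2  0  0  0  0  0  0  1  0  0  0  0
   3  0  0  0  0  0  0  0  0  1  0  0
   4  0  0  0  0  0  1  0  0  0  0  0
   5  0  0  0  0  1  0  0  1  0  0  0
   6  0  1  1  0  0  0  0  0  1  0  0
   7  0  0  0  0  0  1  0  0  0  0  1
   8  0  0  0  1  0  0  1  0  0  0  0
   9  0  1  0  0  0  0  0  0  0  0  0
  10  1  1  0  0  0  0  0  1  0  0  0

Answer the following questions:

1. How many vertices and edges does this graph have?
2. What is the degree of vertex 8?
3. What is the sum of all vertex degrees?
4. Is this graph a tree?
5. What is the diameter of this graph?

Count: 11 vertices, 10 edges.
Vertex 8 has neighbors [3, 6], degree = 2.
Handshaking lemma: 2 * 10 = 20.
A graph is a tree iff it is connected and has exactly n-1 edges. This graph is connected (all 11 vertices in one component) and has 11-1 = 10 edges. It is a tree.
Diameter (longest shortest path) = 7.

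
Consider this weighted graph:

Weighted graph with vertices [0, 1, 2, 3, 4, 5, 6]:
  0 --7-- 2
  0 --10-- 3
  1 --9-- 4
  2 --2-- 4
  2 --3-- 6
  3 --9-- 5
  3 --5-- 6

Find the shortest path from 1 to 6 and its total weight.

Using Dijkstra's algorithm from vertex 1:
Shortest path: 1 -> 4 -> 2 -> 6
Total weight: 9 + 2 + 3 = 14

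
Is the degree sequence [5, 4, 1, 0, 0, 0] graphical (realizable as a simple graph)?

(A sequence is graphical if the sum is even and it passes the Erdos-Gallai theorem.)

Sum of degrees = 10. Sum is even but fails Erdos-Gallai. The sequence is NOT graphical.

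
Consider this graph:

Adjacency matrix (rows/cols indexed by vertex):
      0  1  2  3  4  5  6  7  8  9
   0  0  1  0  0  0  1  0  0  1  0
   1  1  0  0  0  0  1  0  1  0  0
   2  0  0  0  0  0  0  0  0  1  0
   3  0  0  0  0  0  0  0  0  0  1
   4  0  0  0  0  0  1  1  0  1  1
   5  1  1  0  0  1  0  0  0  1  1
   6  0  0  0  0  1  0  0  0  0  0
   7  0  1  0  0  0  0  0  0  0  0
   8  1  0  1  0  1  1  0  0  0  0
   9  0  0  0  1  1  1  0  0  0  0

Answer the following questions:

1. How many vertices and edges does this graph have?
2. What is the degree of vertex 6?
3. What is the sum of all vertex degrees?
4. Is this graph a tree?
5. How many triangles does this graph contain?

Count: 10 vertices, 13 edges.
Vertex 6 has neighbors [4], degree = 1.
Handshaking lemma: 2 * 13 = 26.
A tree on 10 vertices has 9 edges. This graph has 13 edges (4 extra). Not a tree.
Number of triangles = 4.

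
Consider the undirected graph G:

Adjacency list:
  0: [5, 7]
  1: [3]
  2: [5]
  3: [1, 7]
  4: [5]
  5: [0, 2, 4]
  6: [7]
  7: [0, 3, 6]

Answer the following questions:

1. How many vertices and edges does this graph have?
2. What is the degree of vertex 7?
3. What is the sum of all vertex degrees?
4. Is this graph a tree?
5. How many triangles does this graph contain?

Count: 8 vertices, 7 edges.
Vertex 7 has neighbors [0, 3, 6], degree = 3.
Handshaking lemma: 2 * 7 = 14.
A graph is a tree iff it is connected and has exactly n-1 edges. This graph is connected (all 8 vertices in one component) and has 8-1 = 7 edges. It is a tree.
Number of triangles = 0.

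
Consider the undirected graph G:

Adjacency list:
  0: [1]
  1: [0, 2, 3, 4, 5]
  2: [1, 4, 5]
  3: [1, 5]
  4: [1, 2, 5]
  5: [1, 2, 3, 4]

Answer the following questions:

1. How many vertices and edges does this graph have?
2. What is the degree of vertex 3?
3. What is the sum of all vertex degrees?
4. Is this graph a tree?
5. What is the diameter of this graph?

Count: 6 vertices, 9 edges.
Vertex 3 has neighbors [1, 5], degree = 2.
Handshaking lemma: 2 * 9 = 18.
A tree on 6 vertices has 5 edges. This graph has 9 edges (4 extra). Not a tree.
Diameter (longest shortest path) = 2.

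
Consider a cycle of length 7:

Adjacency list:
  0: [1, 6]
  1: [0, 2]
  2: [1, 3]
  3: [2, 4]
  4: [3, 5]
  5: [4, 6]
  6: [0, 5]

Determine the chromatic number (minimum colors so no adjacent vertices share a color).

This is an odd cycle (C_7). Odd cycles are not bipartite (any 2-coloring forces two adjacent vertices to match), and 3 colors suffice.
Chromatic number = 3.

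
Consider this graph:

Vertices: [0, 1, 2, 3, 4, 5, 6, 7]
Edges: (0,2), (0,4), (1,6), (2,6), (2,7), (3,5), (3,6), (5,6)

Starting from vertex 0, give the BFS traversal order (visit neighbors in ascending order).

BFS from vertex 0 (neighbors processed in ascending order):
Visit order: 0, 2, 4, 6, 7, 1, 3, 5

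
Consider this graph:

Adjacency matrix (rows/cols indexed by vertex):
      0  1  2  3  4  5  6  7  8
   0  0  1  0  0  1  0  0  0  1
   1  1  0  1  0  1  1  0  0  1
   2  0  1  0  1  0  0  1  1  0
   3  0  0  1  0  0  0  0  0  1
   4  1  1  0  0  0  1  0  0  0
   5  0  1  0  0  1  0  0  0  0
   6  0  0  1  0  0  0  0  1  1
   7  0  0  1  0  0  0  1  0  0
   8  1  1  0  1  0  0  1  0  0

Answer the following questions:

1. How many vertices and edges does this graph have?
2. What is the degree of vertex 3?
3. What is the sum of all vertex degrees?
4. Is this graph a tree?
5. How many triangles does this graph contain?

Count: 9 vertices, 14 edges.
Vertex 3 has neighbors [2, 8], degree = 2.
Handshaking lemma: 2 * 14 = 28.
A tree on 9 vertices has 8 edges. This graph has 14 edges (6 extra). Not a tree.
Number of triangles = 4.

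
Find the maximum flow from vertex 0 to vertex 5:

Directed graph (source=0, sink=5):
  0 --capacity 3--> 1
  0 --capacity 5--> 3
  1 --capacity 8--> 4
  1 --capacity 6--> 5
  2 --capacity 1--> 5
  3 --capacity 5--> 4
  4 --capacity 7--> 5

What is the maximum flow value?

Computing max flow:
  Flow on (0->1): 3/3
  Flow on (0->3): 5/5
  Flow on (1->5): 3/6
  Flow on (3->4): 5/5
  Flow on (4->5): 5/7
Maximum flow = 8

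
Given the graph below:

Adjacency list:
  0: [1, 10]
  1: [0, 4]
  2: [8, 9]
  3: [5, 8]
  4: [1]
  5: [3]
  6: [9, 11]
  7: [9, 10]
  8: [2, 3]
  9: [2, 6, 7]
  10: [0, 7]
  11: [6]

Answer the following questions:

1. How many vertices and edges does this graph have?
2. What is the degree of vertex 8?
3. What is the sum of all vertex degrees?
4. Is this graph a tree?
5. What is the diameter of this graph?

Count: 12 vertices, 11 edges.
Vertex 8 has neighbors [2, 3], degree = 2.
Handshaking lemma: 2 * 11 = 22.
A graph is a tree iff it is connected and has exactly n-1 edges. This graph is connected (all 12 vertices in one component) and has 12-1 = 11 edges. It is a tree.
Diameter (longest shortest path) = 9.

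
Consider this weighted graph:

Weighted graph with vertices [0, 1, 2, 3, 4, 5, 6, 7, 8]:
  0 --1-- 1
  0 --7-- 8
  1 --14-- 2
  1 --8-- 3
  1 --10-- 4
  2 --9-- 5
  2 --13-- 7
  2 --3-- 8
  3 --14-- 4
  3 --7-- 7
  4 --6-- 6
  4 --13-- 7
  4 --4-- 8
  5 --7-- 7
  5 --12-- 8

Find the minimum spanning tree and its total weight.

Applying Kruskal's algorithm (sort edges by weight, add if no cycle):
  Add (0,1) w=1
  Add (2,8) w=3
  Add (4,8) w=4
  Add (4,6) w=6
  Add (0,8) w=7
  Add (3,7) w=7
  Add (5,7) w=7
  Add (1,3) w=8
  Skip (2,5) w=9 (creates cycle)
  Skip (1,4) w=10 (creates cycle)
  Skip (5,8) w=12 (creates cycle)
  Skip (2,7) w=13 (creates cycle)
  Skip (4,7) w=13 (creates cycle)
  Skip (1,2) w=14 (creates cycle)
  Skip (3,4) w=14 (creates cycle)
MST weight = 43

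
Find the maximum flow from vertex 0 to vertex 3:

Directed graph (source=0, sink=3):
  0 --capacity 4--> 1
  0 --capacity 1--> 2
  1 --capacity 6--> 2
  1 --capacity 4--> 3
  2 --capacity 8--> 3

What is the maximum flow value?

Computing max flow:
  Flow on (0->1): 4/4
  Flow on (0->2): 1/1
  Flow on (1->3): 4/4
  Flow on (2->3): 1/8
Maximum flow = 5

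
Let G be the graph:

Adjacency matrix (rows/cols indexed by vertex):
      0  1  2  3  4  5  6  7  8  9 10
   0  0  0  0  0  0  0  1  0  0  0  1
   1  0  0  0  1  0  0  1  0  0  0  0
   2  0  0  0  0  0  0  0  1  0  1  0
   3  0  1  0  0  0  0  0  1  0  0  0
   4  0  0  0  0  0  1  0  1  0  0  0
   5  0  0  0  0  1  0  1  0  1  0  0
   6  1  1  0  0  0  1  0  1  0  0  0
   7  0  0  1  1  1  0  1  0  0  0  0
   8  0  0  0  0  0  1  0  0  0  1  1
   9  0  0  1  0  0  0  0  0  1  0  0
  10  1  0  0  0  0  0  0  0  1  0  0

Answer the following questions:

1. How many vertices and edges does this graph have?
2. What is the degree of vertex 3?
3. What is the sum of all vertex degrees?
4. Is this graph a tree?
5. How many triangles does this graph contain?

Count: 11 vertices, 14 edges.
Vertex 3 has neighbors [1, 7], degree = 2.
Handshaking lemma: 2 * 14 = 28.
A tree on 11 vertices has 10 edges. This graph has 14 edges (4 extra). Not a tree.
Number of triangles = 0.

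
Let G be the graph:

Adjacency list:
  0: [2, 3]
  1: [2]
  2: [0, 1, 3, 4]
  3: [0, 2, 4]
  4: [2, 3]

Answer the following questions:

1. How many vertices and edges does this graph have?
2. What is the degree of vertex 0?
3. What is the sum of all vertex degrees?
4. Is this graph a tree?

Count: 5 vertices, 6 edges.
Vertex 0 has neighbors [2, 3], degree = 2.
Handshaking lemma: 2 * 6 = 12.
A tree on 5 vertices has 4 edges. This graph has 6 edges (2 extra). Not a tree.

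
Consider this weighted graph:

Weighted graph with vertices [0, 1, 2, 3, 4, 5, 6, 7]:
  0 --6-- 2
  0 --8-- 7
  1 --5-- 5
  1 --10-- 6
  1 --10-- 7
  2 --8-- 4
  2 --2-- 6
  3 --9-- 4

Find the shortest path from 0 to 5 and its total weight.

Using Dijkstra's algorithm from vertex 0:
Shortest path: 0 -> 7 -> 1 -> 5
Total weight: 8 + 10 + 5 = 23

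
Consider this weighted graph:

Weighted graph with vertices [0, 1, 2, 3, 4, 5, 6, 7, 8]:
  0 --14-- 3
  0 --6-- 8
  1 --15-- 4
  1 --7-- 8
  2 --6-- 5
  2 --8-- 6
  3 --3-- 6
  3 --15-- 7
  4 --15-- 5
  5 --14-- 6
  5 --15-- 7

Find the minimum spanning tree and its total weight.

Applying Kruskal's algorithm (sort edges by weight, add if no cycle):
  Add (3,6) w=3
  Add (0,8) w=6
  Add (2,5) w=6
  Add (1,8) w=7
  Add (2,6) w=8
  Add (0,3) w=14
  Skip (5,6) w=14 (creates cycle)
  Add (1,4) w=15
  Add (3,7) w=15
  Skip (4,5) w=15 (creates cycle)
  Skip (5,7) w=15 (creates cycle)
MST weight = 74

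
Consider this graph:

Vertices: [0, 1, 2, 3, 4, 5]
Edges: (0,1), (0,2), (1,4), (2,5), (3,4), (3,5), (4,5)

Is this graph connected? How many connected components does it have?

Checking connectivity: the graph has 1 connected component(s).
All vertices are reachable from each other. The graph IS connected.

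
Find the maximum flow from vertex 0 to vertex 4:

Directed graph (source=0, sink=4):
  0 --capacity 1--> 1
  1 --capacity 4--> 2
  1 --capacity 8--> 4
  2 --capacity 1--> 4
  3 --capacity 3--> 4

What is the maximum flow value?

Computing max flow:
  Flow on (0->1): 1/1
  Flow on (1->4): 1/8
Maximum flow = 1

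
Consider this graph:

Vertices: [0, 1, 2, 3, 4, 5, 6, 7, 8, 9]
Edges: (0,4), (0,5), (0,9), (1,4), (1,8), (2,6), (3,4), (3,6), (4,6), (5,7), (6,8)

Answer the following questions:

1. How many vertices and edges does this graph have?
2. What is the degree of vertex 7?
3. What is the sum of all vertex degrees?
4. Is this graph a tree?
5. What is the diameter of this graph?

Count: 10 vertices, 11 edges.
Vertex 7 has neighbors [5], degree = 1.
Handshaking lemma: 2 * 11 = 22.
A tree on 10 vertices has 9 edges. This graph has 11 edges (2 extra). Not a tree.
Diameter (longest shortest path) = 5.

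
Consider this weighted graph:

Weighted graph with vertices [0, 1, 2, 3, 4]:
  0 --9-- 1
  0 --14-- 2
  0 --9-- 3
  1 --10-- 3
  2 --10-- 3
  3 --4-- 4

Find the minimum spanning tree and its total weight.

Applying Kruskal's algorithm (sort edges by weight, add if no cycle):
  Add (3,4) w=4
  Add (0,3) w=9
  Add (0,1) w=9
  Skip (1,3) w=10 (creates cycle)
  Add (2,3) w=10
  Skip (0,2) w=14 (creates cycle)
MST weight = 32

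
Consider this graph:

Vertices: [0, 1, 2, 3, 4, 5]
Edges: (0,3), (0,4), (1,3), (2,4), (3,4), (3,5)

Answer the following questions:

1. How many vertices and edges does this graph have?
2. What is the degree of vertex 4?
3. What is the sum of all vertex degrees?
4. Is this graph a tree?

Count: 6 vertices, 6 edges.
Vertex 4 has neighbors [0, 2, 3], degree = 3.
Handshaking lemma: 2 * 6 = 12.
A tree on 6 vertices has 5 edges. This graph has 6 edges (1 extra). Not a tree.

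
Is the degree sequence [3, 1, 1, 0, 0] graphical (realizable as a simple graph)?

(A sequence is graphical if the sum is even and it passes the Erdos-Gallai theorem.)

Sum of degrees = 5. Sum is odd, so the sequence is NOT graphical.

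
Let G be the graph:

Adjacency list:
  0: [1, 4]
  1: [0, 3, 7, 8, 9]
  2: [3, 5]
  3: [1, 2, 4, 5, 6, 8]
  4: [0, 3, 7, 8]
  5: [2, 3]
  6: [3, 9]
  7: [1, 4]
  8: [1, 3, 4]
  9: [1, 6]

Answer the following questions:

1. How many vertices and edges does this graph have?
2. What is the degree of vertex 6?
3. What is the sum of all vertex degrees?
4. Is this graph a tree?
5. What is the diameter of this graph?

Count: 10 vertices, 15 edges.
Vertex 6 has neighbors [3, 9], degree = 2.
Handshaking lemma: 2 * 15 = 30.
A tree on 10 vertices has 9 edges. This graph has 15 edges (6 extra). Not a tree.
Diameter (longest shortest path) = 3.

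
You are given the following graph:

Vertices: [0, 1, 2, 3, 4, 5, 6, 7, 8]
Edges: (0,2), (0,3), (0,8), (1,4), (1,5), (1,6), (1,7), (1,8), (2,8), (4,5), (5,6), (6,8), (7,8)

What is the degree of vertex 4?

Vertex 4 has neighbors [1, 5], so deg(4) = 2.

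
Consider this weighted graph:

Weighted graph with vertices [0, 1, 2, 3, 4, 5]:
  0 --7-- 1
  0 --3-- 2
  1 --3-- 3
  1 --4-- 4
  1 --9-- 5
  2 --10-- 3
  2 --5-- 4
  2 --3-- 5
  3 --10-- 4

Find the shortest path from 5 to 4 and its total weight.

Using Dijkstra's algorithm from vertex 5:
Shortest path: 5 -> 2 -> 4
Total weight: 3 + 5 = 8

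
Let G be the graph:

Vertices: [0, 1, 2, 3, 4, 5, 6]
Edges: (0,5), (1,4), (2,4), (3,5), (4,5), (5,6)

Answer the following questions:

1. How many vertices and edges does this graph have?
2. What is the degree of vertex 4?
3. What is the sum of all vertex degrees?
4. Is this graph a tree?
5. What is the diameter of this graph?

Count: 7 vertices, 6 edges.
Vertex 4 has neighbors [1, 2, 5], degree = 3.
Handshaking lemma: 2 * 6 = 12.
A graph is a tree iff it is connected and has exactly n-1 edges. This graph is connected (all 7 vertices in one component) and has 7-1 = 6 edges. It is a tree.
Diameter (longest shortest path) = 3.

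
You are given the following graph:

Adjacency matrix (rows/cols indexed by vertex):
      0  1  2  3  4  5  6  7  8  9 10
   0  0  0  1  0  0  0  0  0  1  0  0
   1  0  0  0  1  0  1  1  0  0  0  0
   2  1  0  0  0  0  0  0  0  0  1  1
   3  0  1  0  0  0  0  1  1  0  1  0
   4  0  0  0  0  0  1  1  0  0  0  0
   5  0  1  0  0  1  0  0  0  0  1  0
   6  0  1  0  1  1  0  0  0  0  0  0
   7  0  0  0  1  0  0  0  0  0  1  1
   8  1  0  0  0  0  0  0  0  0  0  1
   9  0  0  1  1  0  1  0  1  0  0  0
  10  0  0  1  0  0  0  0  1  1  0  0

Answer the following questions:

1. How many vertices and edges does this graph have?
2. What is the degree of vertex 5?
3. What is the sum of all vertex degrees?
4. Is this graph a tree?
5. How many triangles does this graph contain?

Count: 11 vertices, 16 edges.
Vertex 5 has neighbors [1, 4, 9], degree = 3.
Handshaking lemma: 2 * 16 = 32.
A tree on 11 vertices has 10 edges. This graph has 16 edges (6 extra). Not a tree.
Number of triangles = 2.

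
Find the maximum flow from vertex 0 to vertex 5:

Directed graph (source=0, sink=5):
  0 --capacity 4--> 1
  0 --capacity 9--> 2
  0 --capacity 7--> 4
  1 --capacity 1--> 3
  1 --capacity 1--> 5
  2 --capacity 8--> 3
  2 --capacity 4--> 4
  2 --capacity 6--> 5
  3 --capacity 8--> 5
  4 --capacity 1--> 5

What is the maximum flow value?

Computing max flow:
  Flow on (0->1): 2/4
  Flow on (0->2): 9/9
  Flow on (0->4): 1/7
  Flow on (1->3): 1/1
  Flow on (1->5): 1/1
  Flow on (2->3): 3/8
  Flow on (2->5): 6/6
  Flow on (3->5): 4/8
  Flow on (4->5): 1/1
Maximum flow = 12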